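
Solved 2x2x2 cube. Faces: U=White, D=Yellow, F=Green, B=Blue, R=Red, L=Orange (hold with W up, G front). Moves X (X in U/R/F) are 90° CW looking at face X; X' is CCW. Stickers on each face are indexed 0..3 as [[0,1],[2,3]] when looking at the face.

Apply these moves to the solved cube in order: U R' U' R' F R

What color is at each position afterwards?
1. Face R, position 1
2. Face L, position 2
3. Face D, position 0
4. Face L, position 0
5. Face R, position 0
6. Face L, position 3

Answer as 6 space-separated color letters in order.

Answer: W O R Y B G

Derivation:
After move 1 (U): U=WWWW F=RRGG R=BBRR B=OOBB L=GGOO
After move 2 (R'): R=BRBR U=WBWO F=RWGW D=YRYG B=YOYB
After move 3 (U'): U=BOWW F=GGGW R=RWBR B=BRYB L=YOOO
After move 4 (R'): R=WRRB U=BYWB F=GOGW D=YGYW B=GRRB
After move 5 (F): F=GGWO U=BYOO R=WRBB D=RWYW L=YYOG
After move 6 (R): R=BWBR U=BGOO F=GWWW D=RRYG B=ORYB
Query 1: R[1] = W
Query 2: L[2] = O
Query 3: D[0] = R
Query 4: L[0] = Y
Query 5: R[0] = B
Query 6: L[3] = G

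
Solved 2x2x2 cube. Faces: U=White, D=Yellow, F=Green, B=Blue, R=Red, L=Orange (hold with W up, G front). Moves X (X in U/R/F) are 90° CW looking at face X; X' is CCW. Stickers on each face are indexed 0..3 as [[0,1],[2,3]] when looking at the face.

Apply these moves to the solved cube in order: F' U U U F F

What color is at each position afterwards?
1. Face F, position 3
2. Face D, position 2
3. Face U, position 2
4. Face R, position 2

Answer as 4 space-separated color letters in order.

Answer: O Y O B

Derivation:
After move 1 (F'): F=GGGG U=WWRR R=YRYR D=OOYY L=OWOW
After move 2 (U): U=RWRW F=YRGG R=BBYR B=OWBB L=GGOW
After move 3 (U): U=RRWW F=BBGG R=OWYR B=GGBB L=YROW
After move 4 (U): U=WRWR F=OWGG R=GGYR B=YRBB L=BBOW
After move 5 (F): F=GOGW U=WRWB R=WGRR D=YGYY L=BOOO
After move 6 (F): F=GGWO U=WROO R=WGBR D=RWYY L=BYOG
Query 1: F[3] = O
Query 2: D[2] = Y
Query 3: U[2] = O
Query 4: R[2] = B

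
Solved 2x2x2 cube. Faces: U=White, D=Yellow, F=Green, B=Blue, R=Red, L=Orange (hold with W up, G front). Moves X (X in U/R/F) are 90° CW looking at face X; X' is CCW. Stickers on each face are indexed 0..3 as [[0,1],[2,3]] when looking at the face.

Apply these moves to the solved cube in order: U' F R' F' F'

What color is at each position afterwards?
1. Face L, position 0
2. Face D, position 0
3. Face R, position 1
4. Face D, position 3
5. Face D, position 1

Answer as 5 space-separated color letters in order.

Answer: B R R O O

Derivation:
After move 1 (U'): U=WWWW F=OOGG R=GGRR B=RRBB L=BBOO
After move 2 (F): F=GOGO U=WWOB R=WGWR D=RGYY L=BYOY
After move 3 (R'): R=GRWW U=WBOR F=GWGB D=ROYO B=YRGB
After move 4 (F'): F=WBGG U=WBGW R=ORRW D=YYYO L=BROO
After move 5 (F'): F=BGWG U=WBOR R=YRYW D=ROYO L=BWOG
Query 1: L[0] = B
Query 2: D[0] = R
Query 3: R[1] = R
Query 4: D[3] = O
Query 5: D[1] = O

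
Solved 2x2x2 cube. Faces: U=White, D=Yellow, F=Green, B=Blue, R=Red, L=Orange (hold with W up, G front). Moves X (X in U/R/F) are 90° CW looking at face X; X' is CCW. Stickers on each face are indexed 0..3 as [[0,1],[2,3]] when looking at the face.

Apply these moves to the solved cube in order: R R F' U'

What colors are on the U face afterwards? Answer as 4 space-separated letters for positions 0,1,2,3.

After move 1 (R): R=RRRR U=WGWG F=GYGY D=YBYB B=WBWB
After move 2 (R): R=RRRR U=WYWY F=GBGB D=YWYW B=GBGB
After move 3 (F'): F=BBGG U=WYRR R=WRYR D=OOYW L=OYOW
After move 4 (U'): U=YRWR F=OYGG R=BBYR B=WRGB L=GBOW
Query: U face = YRWR

Answer: Y R W R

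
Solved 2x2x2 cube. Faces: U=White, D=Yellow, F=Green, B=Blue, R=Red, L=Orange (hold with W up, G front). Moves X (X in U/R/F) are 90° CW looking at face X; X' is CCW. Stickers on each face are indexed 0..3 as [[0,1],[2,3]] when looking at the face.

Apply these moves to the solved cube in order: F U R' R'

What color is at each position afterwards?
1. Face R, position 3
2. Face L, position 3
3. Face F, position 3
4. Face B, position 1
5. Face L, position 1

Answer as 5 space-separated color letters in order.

After move 1 (F): F=GGGG U=WWOO R=WRWR D=RRYY L=OYOY
After move 2 (U): U=OWOW F=WRGG R=BBWR B=OYBB L=GGOY
After move 3 (R'): R=BRBW U=OBOO F=WWGW D=RRYG B=YYRB
After move 4 (R'): R=RWBB U=OROY F=WBGO D=RWYW B=GYRB
Query 1: R[3] = B
Query 2: L[3] = Y
Query 3: F[3] = O
Query 4: B[1] = Y
Query 5: L[1] = G

Answer: B Y O Y G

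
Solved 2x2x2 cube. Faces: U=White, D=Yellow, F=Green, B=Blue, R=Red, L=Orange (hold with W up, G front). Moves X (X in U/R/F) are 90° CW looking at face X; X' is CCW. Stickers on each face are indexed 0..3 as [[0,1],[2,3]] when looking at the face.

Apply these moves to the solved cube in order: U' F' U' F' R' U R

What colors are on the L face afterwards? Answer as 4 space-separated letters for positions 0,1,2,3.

After move 1 (U'): U=WWWW F=OOGG R=GGRR B=RRBB L=BBOO
After move 2 (F'): F=OGOG U=WWGR R=YGYR D=BOYY L=BWOW
After move 3 (U'): U=WRWG F=BWOG R=OGYR B=YGBB L=RROW
After move 4 (F'): F=WGBO U=WROY R=OGBR D=RWYY L=RGOW
After move 5 (R'): R=GROB U=WBOY F=WRBY D=RGYO B=YGWB
After move 6 (U): U=OWYB F=GRBY R=YGOB B=RGWB L=WROW
After move 7 (R): R=OYBG U=ORYY F=GGBO D=RWYR B=BGWB
Query: L face = WROW

Answer: W R O W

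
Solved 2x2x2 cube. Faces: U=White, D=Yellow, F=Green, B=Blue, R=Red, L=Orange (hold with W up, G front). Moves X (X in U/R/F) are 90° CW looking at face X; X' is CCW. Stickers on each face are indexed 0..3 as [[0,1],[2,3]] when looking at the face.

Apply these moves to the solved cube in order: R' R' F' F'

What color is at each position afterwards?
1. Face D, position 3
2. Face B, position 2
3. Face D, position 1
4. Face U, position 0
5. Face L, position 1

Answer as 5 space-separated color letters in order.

Answer: W G W W R

Derivation:
After move 1 (R'): R=RRRR U=WBWB F=GWGW D=YGYG B=YBYB
After move 2 (R'): R=RRRR U=WYWY F=GBGB D=YWYW B=GBGB
After move 3 (F'): F=BBGG U=WYRR R=WRYR D=OOYW L=OYOW
After move 4 (F'): F=BGBG U=WYWY R=OROR D=YWYW L=OROR
Query 1: D[3] = W
Query 2: B[2] = G
Query 3: D[1] = W
Query 4: U[0] = W
Query 5: L[1] = R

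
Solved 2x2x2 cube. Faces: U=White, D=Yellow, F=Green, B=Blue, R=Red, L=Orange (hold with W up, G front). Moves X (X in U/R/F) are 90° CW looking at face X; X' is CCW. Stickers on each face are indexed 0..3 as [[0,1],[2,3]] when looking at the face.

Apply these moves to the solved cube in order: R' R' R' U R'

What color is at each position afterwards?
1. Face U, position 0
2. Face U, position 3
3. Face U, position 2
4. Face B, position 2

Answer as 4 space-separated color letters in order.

After move 1 (R'): R=RRRR U=WBWB F=GWGW D=YGYG B=YBYB
After move 2 (R'): R=RRRR U=WYWY F=GBGB D=YWYW B=GBGB
After move 3 (R'): R=RRRR U=WGWG F=GYGY D=YBYB B=WBWB
After move 4 (U): U=WWGG F=RRGY R=WBRR B=OOWB L=GYOO
After move 5 (R'): R=BRWR U=WWGO F=RWGG D=YRYY B=BOBB
Query 1: U[0] = W
Query 2: U[3] = O
Query 3: U[2] = G
Query 4: B[2] = B

Answer: W O G B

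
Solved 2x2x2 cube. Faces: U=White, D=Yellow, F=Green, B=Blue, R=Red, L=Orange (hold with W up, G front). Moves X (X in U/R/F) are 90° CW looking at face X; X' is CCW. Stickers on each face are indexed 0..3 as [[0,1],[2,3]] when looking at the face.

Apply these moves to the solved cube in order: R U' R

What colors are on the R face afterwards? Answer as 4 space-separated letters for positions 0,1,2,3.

Answer: R G R Y

Derivation:
After move 1 (R): R=RRRR U=WGWG F=GYGY D=YBYB B=WBWB
After move 2 (U'): U=GGWW F=OOGY R=GYRR B=RRWB L=WBOO
After move 3 (R): R=RGRY U=GOWY F=OBGB D=YWYR B=WRGB
Query: R face = RGRY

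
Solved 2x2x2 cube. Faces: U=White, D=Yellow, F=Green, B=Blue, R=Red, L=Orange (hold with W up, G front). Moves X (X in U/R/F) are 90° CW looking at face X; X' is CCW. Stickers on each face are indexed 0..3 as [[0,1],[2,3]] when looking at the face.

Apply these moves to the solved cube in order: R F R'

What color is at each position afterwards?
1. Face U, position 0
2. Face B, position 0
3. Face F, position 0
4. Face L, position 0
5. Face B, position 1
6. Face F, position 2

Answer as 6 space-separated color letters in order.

Answer: W B G O B Y

Derivation:
After move 1 (R): R=RRRR U=WGWG F=GYGY D=YBYB B=WBWB
After move 2 (F): F=GGYY U=WGOO R=WRGR D=RRYB L=OYOB
After move 3 (R'): R=RRWG U=WWOW F=GGYO D=RGYY B=BBRB
Query 1: U[0] = W
Query 2: B[0] = B
Query 3: F[0] = G
Query 4: L[0] = O
Query 5: B[1] = B
Query 6: F[2] = Y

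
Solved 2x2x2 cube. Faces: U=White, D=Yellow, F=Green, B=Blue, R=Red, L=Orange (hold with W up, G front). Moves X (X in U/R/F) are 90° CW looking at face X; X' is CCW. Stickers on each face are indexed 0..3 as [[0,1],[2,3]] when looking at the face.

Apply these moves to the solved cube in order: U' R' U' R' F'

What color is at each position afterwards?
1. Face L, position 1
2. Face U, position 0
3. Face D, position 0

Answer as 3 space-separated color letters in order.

After move 1 (U'): U=WWWW F=OOGG R=GGRR B=RRBB L=BBOO
After move 2 (R'): R=GRGR U=WBWR F=OWGW D=YOYG B=YRYB
After move 3 (U'): U=BRWW F=BBGW R=OWGR B=GRYB L=YROO
After move 4 (R'): R=WROG U=BYWG F=BRGW D=YBYW B=GROB
After move 5 (F'): F=RWBG U=BYWO R=BRYG D=ROYW L=YGOW
Query 1: L[1] = G
Query 2: U[0] = B
Query 3: D[0] = R

Answer: G B R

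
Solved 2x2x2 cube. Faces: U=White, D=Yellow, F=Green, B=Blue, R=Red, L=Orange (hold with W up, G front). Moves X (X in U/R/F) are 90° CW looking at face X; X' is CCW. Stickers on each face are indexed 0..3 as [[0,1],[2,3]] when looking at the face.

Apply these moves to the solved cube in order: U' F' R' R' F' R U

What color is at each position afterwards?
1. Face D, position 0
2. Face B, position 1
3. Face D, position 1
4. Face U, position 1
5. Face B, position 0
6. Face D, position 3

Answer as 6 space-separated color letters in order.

After move 1 (U'): U=WWWW F=OOGG R=GGRR B=RRBB L=BBOO
After move 2 (F'): F=OGOG U=WWGR R=YGYR D=BOYY L=BWOW
After move 3 (R'): R=GRYY U=WBGR F=OWOR D=BGYG B=YROB
After move 4 (R'): R=RYGY U=WOGY F=OBOR D=BWYR B=GRGB
After move 5 (F'): F=BROO U=WORG R=WYBY D=WWYR L=BYOG
After move 6 (R): R=BWYY U=WRRO F=BWOR D=WGYG B=GROB
After move 7 (U): U=RWOR F=BWOR R=GRYY B=BYOB L=BWOG
Query 1: D[0] = W
Query 2: B[1] = Y
Query 3: D[1] = G
Query 4: U[1] = W
Query 5: B[0] = B
Query 6: D[3] = G

Answer: W Y G W B G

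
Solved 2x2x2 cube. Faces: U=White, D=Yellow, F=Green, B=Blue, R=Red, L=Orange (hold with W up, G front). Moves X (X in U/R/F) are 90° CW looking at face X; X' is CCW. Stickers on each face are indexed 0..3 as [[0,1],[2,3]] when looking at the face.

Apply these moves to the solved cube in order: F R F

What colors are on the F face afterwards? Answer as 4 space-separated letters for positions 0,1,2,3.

Answer: G G Y R

Derivation:
After move 1 (F): F=GGGG U=WWOO R=WRWR D=RRYY L=OYOY
After move 2 (R): R=WWRR U=WGOG F=GRGY D=RBYB B=OBWB
After move 3 (F): F=GGYR U=WGYY R=OWGR D=RWYB L=OROB
Query: F face = GGYR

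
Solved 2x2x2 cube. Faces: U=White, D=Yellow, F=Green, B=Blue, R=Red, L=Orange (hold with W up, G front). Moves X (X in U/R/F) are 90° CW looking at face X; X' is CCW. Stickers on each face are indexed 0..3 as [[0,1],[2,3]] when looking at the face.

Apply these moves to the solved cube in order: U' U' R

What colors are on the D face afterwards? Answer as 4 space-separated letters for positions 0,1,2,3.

Answer: Y B Y G

Derivation:
After move 1 (U'): U=WWWW F=OOGG R=GGRR B=RRBB L=BBOO
After move 2 (U'): U=WWWW F=BBGG R=OORR B=GGBB L=RROO
After move 3 (R): R=RORO U=WBWG F=BYGY D=YBYG B=WGWB
Query: D face = YBYG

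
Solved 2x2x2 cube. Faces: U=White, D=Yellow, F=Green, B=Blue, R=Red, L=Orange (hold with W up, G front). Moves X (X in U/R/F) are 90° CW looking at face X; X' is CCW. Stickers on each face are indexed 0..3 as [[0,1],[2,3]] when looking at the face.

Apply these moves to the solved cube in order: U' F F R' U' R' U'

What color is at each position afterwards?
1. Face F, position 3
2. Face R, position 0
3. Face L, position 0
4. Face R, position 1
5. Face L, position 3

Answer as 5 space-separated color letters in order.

Answer: Y B O R G

Derivation:
After move 1 (U'): U=WWWW F=OOGG R=GGRR B=RRBB L=BBOO
After move 2 (F): F=GOGO U=WWOB R=WGWR D=RGYY L=BYOY
After move 3 (F): F=GGOO U=WWYY R=OGBR D=WWYY L=BROG
After move 4 (R'): R=GROB U=WBYR F=GWOY D=WGYO B=YRWB
After move 5 (U'): U=BRWY F=BROY R=GWOB B=GRWB L=YROG
After move 6 (R'): R=WBGO U=BWWG F=BROY D=WRYY B=ORGB
After move 7 (U'): U=WGBW F=YROY R=BRGO B=WBGB L=OROG
Query 1: F[3] = Y
Query 2: R[0] = B
Query 3: L[0] = O
Query 4: R[1] = R
Query 5: L[3] = G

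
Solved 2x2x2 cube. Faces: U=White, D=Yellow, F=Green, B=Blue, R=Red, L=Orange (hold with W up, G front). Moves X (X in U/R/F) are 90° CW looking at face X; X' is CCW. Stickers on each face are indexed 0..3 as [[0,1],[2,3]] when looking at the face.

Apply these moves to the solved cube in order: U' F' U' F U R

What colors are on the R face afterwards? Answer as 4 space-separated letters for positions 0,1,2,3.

After move 1 (U'): U=WWWW F=OOGG R=GGRR B=RRBB L=BBOO
After move 2 (F'): F=OGOG U=WWGR R=YGYR D=BOYY L=BWOW
After move 3 (U'): U=WRWG F=BWOG R=OGYR B=YGBB L=RROW
After move 4 (F): F=OBGW U=WRWR R=WGGR D=YOYY L=RBOO
After move 5 (U): U=WWRR F=WGGW R=YGGR B=RBBB L=OBOO
After move 6 (R): R=GYRG U=WGRW F=WOGY D=YBYR B=RBWB
Query: R face = GYRG

Answer: G Y R G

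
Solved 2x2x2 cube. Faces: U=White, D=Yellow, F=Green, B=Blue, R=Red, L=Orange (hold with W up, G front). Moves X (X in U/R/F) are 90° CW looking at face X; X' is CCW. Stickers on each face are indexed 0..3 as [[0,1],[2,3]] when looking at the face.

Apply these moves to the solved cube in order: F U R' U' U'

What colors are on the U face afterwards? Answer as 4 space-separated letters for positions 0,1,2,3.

Answer: O O B O

Derivation:
After move 1 (F): F=GGGG U=WWOO R=WRWR D=RRYY L=OYOY
After move 2 (U): U=OWOW F=WRGG R=BBWR B=OYBB L=GGOY
After move 3 (R'): R=BRBW U=OBOO F=WWGW D=RRYG B=YYRB
After move 4 (U'): U=BOOO F=GGGW R=WWBW B=BRRB L=YYOY
After move 5 (U'): U=OOBO F=YYGW R=GGBW B=WWRB L=BROY
Query: U face = OOBO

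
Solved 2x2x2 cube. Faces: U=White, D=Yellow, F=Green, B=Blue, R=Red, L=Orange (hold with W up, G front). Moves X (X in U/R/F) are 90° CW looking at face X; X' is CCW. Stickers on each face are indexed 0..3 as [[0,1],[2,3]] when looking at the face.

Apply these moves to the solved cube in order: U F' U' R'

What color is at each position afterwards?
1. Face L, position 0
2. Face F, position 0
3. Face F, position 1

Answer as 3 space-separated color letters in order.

Answer: O G R

Derivation:
After move 1 (U): U=WWWW F=RRGG R=BBRR B=OOBB L=GGOO
After move 2 (F'): F=RGRG U=WWBR R=YBYR D=GOYY L=GWOW
After move 3 (U'): U=WRWB F=GWRG R=RGYR B=YBBB L=OOOW
After move 4 (R'): R=GRRY U=WBWY F=GRRB D=GWYG B=YBOB
Query 1: L[0] = O
Query 2: F[0] = G
Query 3: F[1] = R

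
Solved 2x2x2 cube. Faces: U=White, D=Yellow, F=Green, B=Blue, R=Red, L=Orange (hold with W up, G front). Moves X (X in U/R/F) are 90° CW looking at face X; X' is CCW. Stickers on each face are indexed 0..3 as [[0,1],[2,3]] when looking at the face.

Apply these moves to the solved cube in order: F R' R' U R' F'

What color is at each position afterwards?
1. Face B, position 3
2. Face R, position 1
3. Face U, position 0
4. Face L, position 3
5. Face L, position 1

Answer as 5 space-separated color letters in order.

After move 1 (F): F=GGGG U=WWOO R=WRWR D=RRYY L=OYOY
After move 2 (R'): R=RRWW U=WBOB F=GWGO D=RGYG B=YBRB
After move 3 (R'): R=RWRW U=WROY F=GBGB D=RWYO B=GBGB
After move 4 (U): U=OWYR F=RWGB R=GBRW B=OYGB L=GBOY
After move 5 (R'): R=BWGR U=OGYO F=RWGR D=RWYB B=OYWB
After move 6 (F'): F=WRRG U=OGBG R=WWRR D=BYYB L=GOOY
Query 1: B[3] = B
Query 2: R[1] = W
Query 3: U[0] = O
Query 4: L[3] = Y
Query 5: L[1] = O

Answer: B W O Y O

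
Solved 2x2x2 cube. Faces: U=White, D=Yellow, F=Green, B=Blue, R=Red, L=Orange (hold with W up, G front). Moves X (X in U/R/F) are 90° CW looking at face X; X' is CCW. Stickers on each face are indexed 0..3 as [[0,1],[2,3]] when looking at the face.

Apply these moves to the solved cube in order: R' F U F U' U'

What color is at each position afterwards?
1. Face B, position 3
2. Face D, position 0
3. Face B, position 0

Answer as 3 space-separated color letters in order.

Answer: B B W

Derivation:
After move 1 (R'): R=RRRR U=WBWB F=GWGW D=YGYG B=YBYB
After move 2 (F): F=GGWW U=WBOO R=WRBR D=RRYG L=OYOG
After move 3 (U): U=OWOB F=WRWW R=YBBR B=OYYB L=GGOG
After move 4 (F): F=WWWR U=OWGG R=OBBR D=BYYG L=GROR
After move 5 (U'): U=WGOG F=GRWR R=WWBR B=OBYB L=OYOR
After move 6 (U'): U=GGWO F=OYWR R=GRBR B=WWYB L=OBOR
Query 1: B[3] = B
Query 2: D[0] = B
Query 3: B[0] = W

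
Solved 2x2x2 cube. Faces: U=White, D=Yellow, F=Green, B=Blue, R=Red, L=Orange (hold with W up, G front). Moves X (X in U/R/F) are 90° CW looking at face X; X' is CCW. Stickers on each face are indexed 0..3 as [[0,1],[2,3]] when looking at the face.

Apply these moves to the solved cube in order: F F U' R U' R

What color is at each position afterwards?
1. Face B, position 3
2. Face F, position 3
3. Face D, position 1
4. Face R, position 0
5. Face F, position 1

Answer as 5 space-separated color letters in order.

Answer: B O Y R B

Derivation:
After move 1 (F): F=GGGG U=WWOO R=WRWR D=RRYY L=OYOY
After move 2 (F): F=GGGG U=WWYY R=OROR D=WWYY L=OROR
After move 3 (U'): U=WYWY F=ORGG R=GGOR B=ORBB L=BBOR
After move 4 (R): R=OGRG U=WRWG F=OWGY D=WBYO B=YRYB
After move 5 (U'): U=RGWW F=BBGY R=OWRG B=OGYB L=YROR
After move 6 (R): R=ROGW U=RBWY F=BBGO D=WYYO B=WGGB
Query 1: B[3] = B
Query 2: F[3] = O
Query 3: D[1] = Y
Query 4: R[0] = R
Query 5: F[1] = B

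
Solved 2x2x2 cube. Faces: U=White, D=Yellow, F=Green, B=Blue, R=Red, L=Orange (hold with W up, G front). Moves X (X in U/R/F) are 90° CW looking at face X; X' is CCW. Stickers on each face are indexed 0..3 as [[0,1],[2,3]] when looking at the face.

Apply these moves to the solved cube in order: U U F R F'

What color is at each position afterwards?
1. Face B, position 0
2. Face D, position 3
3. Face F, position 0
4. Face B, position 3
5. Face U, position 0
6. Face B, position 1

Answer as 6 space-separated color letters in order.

Answer: R G O B W G

Derivation:
After move 1 (U): U=WWWW F=RRGG R=BBRR B=OOBB L=GGOO
After move 2 (U): U=WWWW F=BBGG R=OORR B=GGBB L=RROO
After move 3 (F): F=GBGB U=WWOR R=WOWR D=ROYY L=RYOY
After move 4 (R): R=WWRO U=WBOB F=GOGY D=RBYG B=RGWB
After move 5 (F'): F=OYGG U=WBWR R=BWRO D=YYYG L=RBOO
Query 1: B[0] = R
Query 2: D[3] = G
Query 3: F[0] = O
Query 4: B[3] = B
Query 5: U[0] = W
Query 6: B[1] = G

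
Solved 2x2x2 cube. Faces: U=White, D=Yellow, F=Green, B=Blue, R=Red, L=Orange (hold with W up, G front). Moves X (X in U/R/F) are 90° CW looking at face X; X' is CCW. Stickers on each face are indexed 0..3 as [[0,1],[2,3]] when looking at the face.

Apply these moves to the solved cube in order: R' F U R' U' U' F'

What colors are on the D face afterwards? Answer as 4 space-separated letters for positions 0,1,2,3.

After move 1 (R'): R=RRRR U=WBWB F=GWGW D=YGYG B=YBYB
After move 2 (F): F=GGWW U=WBOO R=WRBR D=RRYG L=OYOG
After move 3 (U): U=OWOB F=WRWW R=YBBR B=OYYB L=GGOG
After move 4 (R'): R=BRYB U=OYOO F=WWWB D=RRYW B=GYRB
After move 5 (U'): U=YOOO F=GGWB R=WWYB B=BRRB L=GYOG
After move 6 (U'): U=OOYO F=GYWB R=GGYB B=WWRB L=BROG
After move 7 (F'): F=YBGW U=OOGY R=RGRB D=RGYW L=BOOY
Query: D face = RGYW

Answer: R G Y W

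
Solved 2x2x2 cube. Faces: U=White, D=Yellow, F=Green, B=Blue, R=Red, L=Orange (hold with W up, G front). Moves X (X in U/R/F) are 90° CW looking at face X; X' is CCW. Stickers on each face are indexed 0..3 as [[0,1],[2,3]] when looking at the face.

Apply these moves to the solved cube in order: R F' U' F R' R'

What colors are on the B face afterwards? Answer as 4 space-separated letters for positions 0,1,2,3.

Answer: G R O B

Derivation:
After move 1 (R): R=RRRR U=WGWG F=GYGY D=YBYB B=WBWB
After move 2 (F'): F=YYGG U=WGRR R=BRYR D=OOYB L=OGOW
After move 3 (U'): U=GRWR F=OGGG R=YYYR B=BRWB L=WBOW
After move 4 (F): F=GOGG U=GRWB R=WYRR D=YYYB L=WOOO
After move 5 (R'): R=YRWR U=GWWB F=GRGB D=YOYG B=BRYB
After move 6 (R'): R=RRYW U=GYWB F=GWGB D=YRYB B=GROB
Query: B face = GROB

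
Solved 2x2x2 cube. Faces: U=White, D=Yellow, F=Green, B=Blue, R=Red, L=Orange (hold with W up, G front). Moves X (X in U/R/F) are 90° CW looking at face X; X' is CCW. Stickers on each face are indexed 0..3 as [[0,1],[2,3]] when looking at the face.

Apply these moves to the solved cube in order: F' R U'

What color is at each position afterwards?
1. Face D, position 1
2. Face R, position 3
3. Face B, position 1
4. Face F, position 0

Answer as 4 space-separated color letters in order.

Answer: B R Y O

Derivation:
After move 1 (F'): F=GGGG U=WWRR R=YRYR D=OOYY L=OWOW
After move 2 (R): R=YYRR U=WGRG F=GOGY D=OBYB B=RBWB
After move 3 (U'): U=GGWR F=OWGY R=GORR B=YYWB L=RBOW
Query 1: D[1] = B
Query 2: R[3] = R
Query 3: B[1] = Y
Query 4: F[0] = O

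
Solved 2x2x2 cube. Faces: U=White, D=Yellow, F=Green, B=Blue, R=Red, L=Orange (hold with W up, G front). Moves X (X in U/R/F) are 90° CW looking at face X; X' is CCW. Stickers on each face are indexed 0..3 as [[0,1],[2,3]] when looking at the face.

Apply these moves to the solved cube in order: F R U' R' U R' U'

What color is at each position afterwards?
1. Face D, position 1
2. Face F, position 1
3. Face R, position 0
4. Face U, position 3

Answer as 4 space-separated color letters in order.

Answer: R G R W

Derivation:
After move 1 (F): F=GGGG U=WWOO R=WRWR D=RRYY L=OYOY
After move 2 (R): R=WWRR U=WGOG F=GRGY D=RBYB B=OBWB
After move 3 (U'): U=GGWO F=OYGY R=GRRR B=WWWB L=OBOY
After move 4 (R'): R=RRGR U=GWWW F=OGGO D=RYYY B=BWBB
After move 5 (U): U=WGWW F=RRGO R=BWGR B=OBBB L=OGOY
After move 6 (R'): R=WRBG U=WBWO F=RGGW D=RRYO B=YBYB
After move 7 (U'): U=BOWW F=OGGW R=RGBG B=WRYB L=YBOY
Query 1: D[1] = R
Query 2: F[1] = G
Query 3: R[0] = R
Query 4: U[3] = W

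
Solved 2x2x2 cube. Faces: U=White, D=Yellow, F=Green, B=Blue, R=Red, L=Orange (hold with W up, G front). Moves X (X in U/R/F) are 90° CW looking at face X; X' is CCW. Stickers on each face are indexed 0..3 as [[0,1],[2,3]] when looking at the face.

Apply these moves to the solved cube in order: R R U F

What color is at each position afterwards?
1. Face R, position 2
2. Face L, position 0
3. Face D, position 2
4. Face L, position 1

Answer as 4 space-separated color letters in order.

After move 1 (R): R=RRRR U=WGWG F=GYGY D=YBYB B=WBWB
After move 2 (R): R=RRRR U=WYWY F=GBGB D=YWYW B=GBGB
After move 3 (U): U=WWYY F=RRGB R=GBRR B=OOGB L=GBOO
After move 4 (F): F=GRBR U=WWOB R=YBYR D=RGYW L=GYOW
Query 1: R[2] = Y
Query 2: L[0] = G
Query 3: D[2] = Y
Query 4: L[1] = Y

Answer: Y G Y Y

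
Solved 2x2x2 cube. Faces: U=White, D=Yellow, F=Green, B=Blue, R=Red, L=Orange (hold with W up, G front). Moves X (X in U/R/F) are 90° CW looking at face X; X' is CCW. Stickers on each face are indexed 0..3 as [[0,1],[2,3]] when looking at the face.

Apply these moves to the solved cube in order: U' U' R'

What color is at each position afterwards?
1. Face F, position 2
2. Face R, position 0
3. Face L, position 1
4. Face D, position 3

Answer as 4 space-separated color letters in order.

Answer: G O R G

Derivation:
After move 1 (U'): U=WWWW F=OOGG R=GGRR B=RRBB L=BBOO
After move 2 (U'): U=WWWW F=BBGG R=OORR B=GGBB L=RROO
After move 3 (R'): R=OROR U=WBWG F=BWGW D=YBYG B=YGYB
Query 1: F[2] = G
Query 2: R[0] = O
Query 3: L[1] = R
Query 4: D[3] = G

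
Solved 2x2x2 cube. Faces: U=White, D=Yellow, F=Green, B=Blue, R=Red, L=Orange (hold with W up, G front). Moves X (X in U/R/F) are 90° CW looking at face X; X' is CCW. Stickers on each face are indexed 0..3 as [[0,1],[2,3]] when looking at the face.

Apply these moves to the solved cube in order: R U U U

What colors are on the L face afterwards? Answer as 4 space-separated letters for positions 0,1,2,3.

After move 1 (R): R=RRRR U=WGWG F=GYGY D=YBYB B=WBWB
After move 2 (U): U=WWGG F=RRGY R=WBRR B=OOWB L=GYOO
After move 3 (U): U=GWGW F=WBGY R=OORR B=GYWB L=RROO
After move 4 (U): U=GGWW F=OOGY R=GYRR B=RRWB L=WBOO
Query: L face = WBOO

Answer: W B O O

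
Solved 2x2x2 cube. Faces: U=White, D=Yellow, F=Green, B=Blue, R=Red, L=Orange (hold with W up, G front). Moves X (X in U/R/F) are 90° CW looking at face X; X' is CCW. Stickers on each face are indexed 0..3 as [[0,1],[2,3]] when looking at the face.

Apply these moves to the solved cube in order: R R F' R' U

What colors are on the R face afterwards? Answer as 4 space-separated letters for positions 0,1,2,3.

Answer: W B W Y

Derivation:
After move 1 (R): R=RRRR U=WGWG F=GYGY D=YBYB B=WBWB
After move 2 (R): R=RRRR U=WYWY F=GBGB D=YWYW B=GBGB
After move 3 (F'): F=BBGG U=WYRR R=WRYR D=OOYW L=OYOW
After move 4 (R'): R=RRWY U=WGRG F=BYGR D=OBYG B=WBOB
After move 5 (U): U=RWGG F=RRGR R=WBWY B=OYOB L=BYOW
Query: R face = WBWY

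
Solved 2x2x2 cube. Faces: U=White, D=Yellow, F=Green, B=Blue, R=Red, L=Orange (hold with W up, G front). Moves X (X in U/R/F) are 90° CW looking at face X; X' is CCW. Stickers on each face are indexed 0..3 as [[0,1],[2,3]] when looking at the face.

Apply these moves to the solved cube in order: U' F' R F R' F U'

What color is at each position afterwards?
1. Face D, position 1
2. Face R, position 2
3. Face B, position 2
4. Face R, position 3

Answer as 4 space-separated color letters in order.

Answer: Y R Y G

Derivation:
After move 1 (U'): U=WWWW F=OOGG R=GGRR B=RRBB L=BBOO
After move 2 (F'): F=OGOG U=WWGR R=YGYR D=BOYY L=BWOW
After move 3 (R): R=YYRG U=WGGG F=OOOY D=BBYR B=RRWB
After move 4 (F): F=OOYO U=WGWW R=GYGG D=RYYR L=BBOB
After move 5 (R'): R=YGGG U=WWWR F=OGYW D=ROYO B=RRYB
After move 6 (F): F=YOWG U=WWBB R=WGRG D=GYYO L=BROO
After move 7 (U'): U=WBWB F=BRWG R=YORG B=WGYB L=RROO
Query 1: D[1] = Y
Query 2: R[2] = R
Query 3: B[2] = Y
Query 4: R[3] = G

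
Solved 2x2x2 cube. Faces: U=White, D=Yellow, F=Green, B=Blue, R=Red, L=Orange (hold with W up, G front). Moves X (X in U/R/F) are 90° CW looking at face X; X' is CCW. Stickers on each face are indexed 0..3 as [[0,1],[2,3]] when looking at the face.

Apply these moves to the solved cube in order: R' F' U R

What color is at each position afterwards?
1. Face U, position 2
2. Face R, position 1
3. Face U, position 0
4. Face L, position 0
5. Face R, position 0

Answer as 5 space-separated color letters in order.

After move 1 (R'): R=RRRR U=WBWB F=GWGW D=YGYG B=YBYB
After move 2 (F'): F=WWGG U=WBRR R=GRYR D=OOYG L=OBOW
After move 3 (U): U=RWRB F=GRGG R=YBYR B=OBYB L=WWOW
After move 4 (R): R=YYRB U=RRRG F=GOGG D=OYYO B=BBWB
Query 1: U[2] = R
Query 2: R[1] = Y
Query 3: U[0] = R
Query 4: L[0] = W
Query 5: R[0] = Y

Answer: R Y R W Y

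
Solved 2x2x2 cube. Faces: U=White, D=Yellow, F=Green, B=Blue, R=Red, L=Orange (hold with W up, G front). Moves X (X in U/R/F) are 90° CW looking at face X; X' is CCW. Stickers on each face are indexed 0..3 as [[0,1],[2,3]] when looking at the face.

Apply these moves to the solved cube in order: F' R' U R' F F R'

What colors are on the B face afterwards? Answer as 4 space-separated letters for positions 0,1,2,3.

After move 1 (F'): F=GGGG U=WWRR R=YRYR D=OOYY L=OWOW
After move 2 (R'): R=RRYY U=WBRB F=GWGR D=OGYG B=YBOB
After move 3 (U): U=RWBB F=RRGR R=YBYY B=OWOB L=GWOW
After move 4 (R'): R=BYYY U=ROBO F=RWGB D=ORYR B=GWGB
After move 5 (F): F=GRBW U=ROWW R=BYOY D=YBYR L=GOOR
After move 6 (F): F=BGWR U=RORO R=WYWY D=OBYR L=GYOB
After move 7 (R'): R=YYWW U=RGRG F=BOWO D=OGYR B=RWBB
Query: B face = RWBB

Answer: R W B B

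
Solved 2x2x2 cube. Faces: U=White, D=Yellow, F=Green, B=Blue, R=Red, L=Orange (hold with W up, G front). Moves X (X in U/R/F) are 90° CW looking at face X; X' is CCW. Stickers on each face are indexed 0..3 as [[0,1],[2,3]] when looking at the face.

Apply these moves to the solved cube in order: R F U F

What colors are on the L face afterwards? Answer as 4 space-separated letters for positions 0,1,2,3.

After move 1 (R): R=RRRR U=WGWG F=GYGY D=YBYB B=WBWB
After move 2 (F): F=GGYY U=WGOO R=WRGR D=RRYB L=OYOB
After move 3 (U): U=OWOG F=WRYY R=WBGR B=OYWB L=GGOB
After move 4 (F): F=YWYR U=OWBG R=OBGR D=GWYB L=GROR
Query: L face = GROR

Answer: G R O R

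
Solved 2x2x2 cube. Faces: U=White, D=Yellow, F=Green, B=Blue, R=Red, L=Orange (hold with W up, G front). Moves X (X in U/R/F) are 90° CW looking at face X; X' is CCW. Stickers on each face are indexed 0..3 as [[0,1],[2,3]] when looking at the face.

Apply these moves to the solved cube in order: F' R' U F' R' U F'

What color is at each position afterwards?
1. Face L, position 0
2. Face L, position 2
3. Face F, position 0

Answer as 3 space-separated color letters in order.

Answer: R O Y

Derivation:
After move 1 (F'): F=GGGG U=WWRR R=YRYR D=OOYY L=OWOW
After move 2 (R'): R=RRYY U=WBRB F=GWGR D=OGYG B=YBOB
After move 3 (U): U=RWBB F=RRGR R=YBYY B=OWOB L=GWOW
After move 4 (F'): F=RRRG U=RWYY R=GBOY D=WWYG L=GBOB
After move 5 (R'): R=BYGO U=ROYO F=RWRY D=WRYG B=GWWB
After move 6 (U): U=YROO F=BYRY R=GWGO B=GBWB L=RWOB
After move 7 (F'): F=YYBR U=YRGG R=RWWO D=WBYG L=ROOO
Query 1: L[0] = R
Query 2: L[2] = O
Query 3: F[0] = Y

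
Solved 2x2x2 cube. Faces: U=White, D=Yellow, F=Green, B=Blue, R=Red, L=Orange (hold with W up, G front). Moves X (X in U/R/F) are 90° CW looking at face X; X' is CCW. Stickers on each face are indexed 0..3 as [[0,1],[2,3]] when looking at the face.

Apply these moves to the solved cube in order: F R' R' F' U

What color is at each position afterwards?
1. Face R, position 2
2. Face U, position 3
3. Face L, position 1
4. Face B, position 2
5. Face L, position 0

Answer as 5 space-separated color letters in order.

After move 1 (F): F=GGGG U=WWOO R=WRWR D=RRYY L=OYOY
After move 2 (R'): R=RRWW U=WBOB F=GWGO D=RGYG B=YBRB
After move 3 (R'): R=RWRW U=WROY F=GBGB D=RWYO B=GBGB
After move 4 (F'): F=BBGG U=WRRR R=WWRW D=YYYO L=OYOO
After move 5 (U): U=RWRR F=WWGG R=GBRW B=OYGB L=BBOO
Query 1: R[2] = R
Query 2: U[3] = R
Query 3: L[1] = B
Query 4: B[2] = G
Query 5: L[0] = B

Answer: R R B G B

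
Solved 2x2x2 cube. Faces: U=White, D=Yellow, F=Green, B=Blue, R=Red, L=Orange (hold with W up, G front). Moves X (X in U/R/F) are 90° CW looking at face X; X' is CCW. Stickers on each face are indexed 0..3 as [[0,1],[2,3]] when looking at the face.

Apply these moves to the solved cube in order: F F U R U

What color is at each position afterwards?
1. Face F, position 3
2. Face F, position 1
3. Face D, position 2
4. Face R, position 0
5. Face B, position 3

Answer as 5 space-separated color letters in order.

Answer: Y B Y W B

Derivation:
After move 1 (F): F=GGGG U=WWOO R=WRWR D=RRYY L=OYOY
After move 2 (F): F=GGGG U=WWYY R=OROR D=WWYY L=OROR
After move 3 (U): U=YWYW F=ORGG R=BBOR B=ORBB L=GGOR
After move 4 (R): R=OBRB U=YRYG F=OWGY D=WBYO B=WRWB
After move 5 (U): U=YYGR F=OBGY R=WRRB B=GGWB L=OWOR
Query 1: F[3] = Y
Query 2: F[1] = B
Query 3: D[2] = Y
Query 4: R[0] = W
Query 5: B[3] = B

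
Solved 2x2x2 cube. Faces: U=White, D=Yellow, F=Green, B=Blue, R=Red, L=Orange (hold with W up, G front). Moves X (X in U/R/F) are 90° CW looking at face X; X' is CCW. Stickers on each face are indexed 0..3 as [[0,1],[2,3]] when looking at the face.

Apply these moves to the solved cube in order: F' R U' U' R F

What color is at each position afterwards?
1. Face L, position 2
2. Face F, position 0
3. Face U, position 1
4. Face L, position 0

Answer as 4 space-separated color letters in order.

Answer: O G B Y

Derivation:
After move 1 (F'): F=GGGG U=WWRR R=YRYR D=OOYY L=OWOW
After move 2 (R): R=YYRR U=WGRG F=GOGY D=OBYB B=RBWB
After move 3 (U'): U=GGWR F=OWGY R=GORR B=YYWB L=RBOW
After move 4 (U'): U=GRGW F=RBGY R=OWRR B=GOWB L=YYOW
After move 5 (R): R=RORW U=GBGY F=RBGB D=OWYG B=WORB
After move 6 (F): F=GRBB U=GBWY R=GOYW D=RRYG L=YOOW
Query 1: L[2] = O
Query 2: F[0] = G
Query 3: U[1] = B
Query 4: L[0] = Y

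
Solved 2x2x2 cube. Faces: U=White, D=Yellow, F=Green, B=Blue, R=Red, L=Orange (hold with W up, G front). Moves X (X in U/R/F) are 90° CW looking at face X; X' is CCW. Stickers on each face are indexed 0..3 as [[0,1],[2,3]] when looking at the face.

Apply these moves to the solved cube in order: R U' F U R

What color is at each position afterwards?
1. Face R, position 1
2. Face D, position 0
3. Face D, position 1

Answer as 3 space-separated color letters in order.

Answer: R R W

Derivation:
After move 1 (R): R=RRRR U=WGWG F=GYGY D=YBYB B=WBWB
After move 2 (U'): U=GGWW F=OOGY R=GYRR B=RRWB L=WBOO
After move 3 (F): F=GOYO U=GGOB R=WYWR D=RGYB L=WYOB
After move 4 (U): U=OGBG F=WYYO R=RRWR B=WYWB L=GOOB
After move 5 (R): R=WRRR U=OYBO F=WGYB D=RWYW B=GYGB
Query 1: R[1] = R
Query 2: D[0] = R
Query 3: D[1] = W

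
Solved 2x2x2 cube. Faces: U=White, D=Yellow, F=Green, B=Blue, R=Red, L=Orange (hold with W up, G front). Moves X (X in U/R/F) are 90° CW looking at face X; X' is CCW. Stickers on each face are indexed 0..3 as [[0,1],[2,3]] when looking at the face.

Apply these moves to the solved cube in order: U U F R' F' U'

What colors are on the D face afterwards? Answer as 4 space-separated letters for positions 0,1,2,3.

Answer: Y Y Y B

Derivation:
After move 1 (U): U=WWWW F=RRGG R=BBRR B=OOBB L=GGOO
After move 2 (U): U=WWWW F=BBGG R=OORR B=GGBB L=RROO
After move 3 (F): F=GBGB U=WWOR R=WOWR D=ROYY L=RYOY
After move 4 (R'): R=ORWW U=WBOG F=GWGR D=RBYB B=YGOB
After move 5 (F'): F=WRGG U=WBOW R=BRRW D=YYYB L=RGOO
After move 6 (U'): U=BWWO F=RGGG R=WRRW B=BROB L=YGOO
Query: D face = YYYB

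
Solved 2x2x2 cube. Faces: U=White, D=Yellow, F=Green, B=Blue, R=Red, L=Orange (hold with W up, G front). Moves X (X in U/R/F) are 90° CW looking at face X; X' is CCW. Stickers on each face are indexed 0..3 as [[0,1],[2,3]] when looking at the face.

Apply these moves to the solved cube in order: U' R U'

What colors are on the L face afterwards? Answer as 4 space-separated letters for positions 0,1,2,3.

Answer: W R O O

Derivation:
After move 1 (U'): U=WWWW F=OOGG R=GGRR B=RRBB L=BBOO
After move 2 (R): R=RGRG U=WOWG F=OYGY D=YBYR B=WRWB
After move 3 (U'): U=OGWW F=BBGY R=OYRG B=RGWB L=WROO
Query: L face = WROO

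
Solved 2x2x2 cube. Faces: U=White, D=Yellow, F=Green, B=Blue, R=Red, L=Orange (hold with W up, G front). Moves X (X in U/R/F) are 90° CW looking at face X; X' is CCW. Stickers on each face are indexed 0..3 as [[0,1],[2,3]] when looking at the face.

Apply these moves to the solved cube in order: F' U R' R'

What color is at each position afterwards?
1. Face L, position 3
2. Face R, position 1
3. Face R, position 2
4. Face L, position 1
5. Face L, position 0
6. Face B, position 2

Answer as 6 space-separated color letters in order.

Answer: W Y B G G R

Derivation:
After move 1 (F'): F=GGGG U=WWRR R=YRYR D=OOYY L=OWOW
After move 2 (U): U=RWRW F=YRGG R=BBYR B=OWBB L=GGOW
After move 3 (R'): R=BRBY U=RBRO F=YWGW D=ORYG B=YWOB
After move 4 (R'): R=RYBB U=RORY F=YBGO D=OWYW B=GWRB
Query 1: L[3] = W
Query 2: R[1] = Y
Query 3: R[2] = B
Query 4: L[1] = G
Query 5: L[0] = G
Query 6: B[2] = R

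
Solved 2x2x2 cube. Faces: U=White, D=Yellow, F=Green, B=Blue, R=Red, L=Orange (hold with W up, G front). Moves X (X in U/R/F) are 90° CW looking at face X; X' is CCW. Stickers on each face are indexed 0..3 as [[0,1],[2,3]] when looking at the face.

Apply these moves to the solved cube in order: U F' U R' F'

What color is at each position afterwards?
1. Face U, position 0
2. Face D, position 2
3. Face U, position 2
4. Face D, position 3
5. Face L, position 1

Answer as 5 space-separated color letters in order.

Answer: B Y O G G

Derivation:
After move 1 (U): U=WWWW F=RRGG R=BBRR B=OOBB L=GGOO
After move 2 (F'): F=RGRG U=WWBR R=YBYR D=GOYY L=GWOW
After move 3 (U): U=BWRW F=YBRG R=OOYR B=GWBB L=RGOW
After move 4 (R'): R=OROY U=BBRG F=YWRW D=GBYG B=YWOB
After move 5 (F'): F=WWYR U=BBOO R=BRGY D=GWYG L=RGOR
Query 1: U[0] = B
Query 2: D[2] = Y
Query 3: U[2] = O
Query 4: D[3] = G
Query 5: L[1] = G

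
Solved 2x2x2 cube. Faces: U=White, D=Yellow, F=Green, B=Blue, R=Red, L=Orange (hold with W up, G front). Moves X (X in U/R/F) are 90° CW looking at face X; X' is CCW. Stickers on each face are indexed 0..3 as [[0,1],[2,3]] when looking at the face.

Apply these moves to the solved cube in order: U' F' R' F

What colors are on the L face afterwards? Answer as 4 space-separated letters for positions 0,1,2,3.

Answer: B B O G

Derivation:
After move 1 (U'): U=WWWW F=OOGG R=GGRR B=RRBB L=BBOO
After move 2 (F'): F=OGOG U=WWGR R=YGYR D=BOYY L=BWOW
After move 3 (R'): R=GRYY U=WBGR F=OWOR D=BGYG B=YROB
After move 4 (F): F=OORW U=WBWW R=GRRY D=YGYG L=BBOG
Query: L face = BBOG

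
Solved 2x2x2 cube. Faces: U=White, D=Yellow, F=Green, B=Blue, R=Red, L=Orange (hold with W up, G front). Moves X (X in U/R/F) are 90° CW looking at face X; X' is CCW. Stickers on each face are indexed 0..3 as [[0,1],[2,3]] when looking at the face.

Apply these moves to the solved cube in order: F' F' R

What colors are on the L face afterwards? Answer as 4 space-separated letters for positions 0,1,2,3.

Answer: O R O R

Derivation:
After move 1 (F'): F=GGGG U=WWRR R=YRYR D=OOYY L=OWOW
After move 2 (F'): F=GGGG U=WWYY R=OROR D=WWYY L=OROR
After move 3 (R): R=OORR U=WGYG F=GWGY D=WBYB B=YBWB
Query: L face = OROR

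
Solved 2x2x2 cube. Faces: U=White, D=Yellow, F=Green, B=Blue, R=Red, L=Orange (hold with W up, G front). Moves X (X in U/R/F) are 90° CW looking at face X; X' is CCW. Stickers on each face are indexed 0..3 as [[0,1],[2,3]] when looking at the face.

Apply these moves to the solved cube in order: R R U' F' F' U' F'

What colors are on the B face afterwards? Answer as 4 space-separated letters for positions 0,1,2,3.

Answer: O B G B

Derivation:
After move 1 (R): R=RRRR U=WGWG F=GYGY D=YBYB B=WBWB
After move 2 (R): R=RRRR U=WYWY F=GBGB D=YWYW B=GBGB
After move 3 (U'): U=YYWW F=OOGB R=GBRR B=RRGB L=GBOO
After move 4 (F'): F=OBOG U=YYGR R=WBYR D=BOYW L=GWOW
After move 5 (F'): F=BGOO U=YYWY R=OBBR D=WWYW L=GROG
After move 6 (U'): U=YYYW F=GROO R=BGBR B=OBGB L=RROG
After move 7 (F'): F=ROGO U=YYBB R=WGWR D=RGYW L=RWOY
Query: B face = OBGB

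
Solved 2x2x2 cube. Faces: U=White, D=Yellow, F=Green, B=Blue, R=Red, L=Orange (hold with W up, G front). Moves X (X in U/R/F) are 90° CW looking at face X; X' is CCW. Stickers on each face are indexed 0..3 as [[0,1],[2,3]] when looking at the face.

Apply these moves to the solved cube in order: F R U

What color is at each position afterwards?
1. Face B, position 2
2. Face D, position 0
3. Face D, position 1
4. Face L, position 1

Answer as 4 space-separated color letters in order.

After move 1 (F): F=GGGG U=WWOO R=WRWR D=RRYY L=OYOY
After move 2 (R): R=WWRR U=WGOG F=GRGY D=RBYB B=OBWB
After move 3 (U): U=OWGG F=WWGY R=OBRR B=OYWB L=GROY
Query 1: B[2] = W
Query 2: D[0] = R
Query 3: D[1] = B
Query 4: L[1] = R

Answer: W R B R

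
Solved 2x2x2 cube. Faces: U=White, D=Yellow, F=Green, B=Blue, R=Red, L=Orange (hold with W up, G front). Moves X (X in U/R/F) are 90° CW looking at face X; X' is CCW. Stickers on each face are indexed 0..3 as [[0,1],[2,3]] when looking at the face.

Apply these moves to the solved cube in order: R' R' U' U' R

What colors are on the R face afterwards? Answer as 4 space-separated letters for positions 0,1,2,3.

After move 1 (R'): R=RRRR U=WBWB F=GWGW D=YGYG B=YBYB
After move 2 (R'): R=RRRR U=WYWY F=GBGB D=YWYW B=GBGB
After move 3 (U'): U=YYWW F=OOGB R=GBRR B=RRGB L=GBOO
After move 4 (U'): U=YWYW F=GBGB R=OORR B=GBGB L=RROO
After move 5 (R): R=RORO U=YBYB F=GWGW D=YGYG B=WBWB
Query: R face = RORO

Answer: R O R O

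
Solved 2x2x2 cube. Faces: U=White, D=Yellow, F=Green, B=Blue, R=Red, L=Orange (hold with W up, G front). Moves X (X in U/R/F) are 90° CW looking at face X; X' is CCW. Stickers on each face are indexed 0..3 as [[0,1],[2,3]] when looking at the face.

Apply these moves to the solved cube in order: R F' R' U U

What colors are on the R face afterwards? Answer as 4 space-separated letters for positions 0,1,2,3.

Answer: O G B Y

Derivation:
After move 1 (R): R=RRRR U=WGWG F=GYGY D=YBYB B=WBWB
After move 2 (F'): F=YYGG U=WGRR R=BRYR D=OOYB L=OGOW
After move 3 (R'): R=RRBY U=WWRW F=YGGR D=OYYG B=BBOB
After move 4 (U): U=RWWW F=RRGR R=BBBY B=OGOB L=YGOW
After move 5 (U): U=WRWW F=BBGR R=OGBY B=YGOB L=RROW
Query: R face = OGBY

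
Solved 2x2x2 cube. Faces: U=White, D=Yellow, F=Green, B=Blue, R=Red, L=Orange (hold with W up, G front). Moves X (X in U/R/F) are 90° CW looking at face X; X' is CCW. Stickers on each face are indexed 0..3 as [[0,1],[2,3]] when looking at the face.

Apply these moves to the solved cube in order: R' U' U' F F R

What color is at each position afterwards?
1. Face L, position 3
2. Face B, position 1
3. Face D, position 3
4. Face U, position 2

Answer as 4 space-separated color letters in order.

After move 1 (R'): R=RRRR U=WBWB F=GWGW D=YGYG B=YBYB
After move 2 (U'): U=BBWW F=OOGW R=GWRR B=RRYB L=YBOO
After move 3 (U'): U=BWBW F=YBGW R=OORR B=GWYB L=RROO
After move 4 (F): F=GYWB U=BWOR R=BOWR D=ROYG L=RYOG
After move 5 (F): F=WGBY U=BWGY R=OORR D=WBYG L=RROO
After move 6 (R): R=RORO U=BGGY F=WBBG D=WYYG B=YWWB
Query 1: L[3] = O
Query 2: B[1] = W
Query 3: D[3] = G
Query 4: U[2] = G

Answer: O W G G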